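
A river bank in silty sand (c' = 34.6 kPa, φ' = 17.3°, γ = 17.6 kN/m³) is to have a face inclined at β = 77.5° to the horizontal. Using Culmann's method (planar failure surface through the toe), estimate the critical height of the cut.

Culmann's analysis gives the critical failure plane at α_cr = (β + φ')/2 = (77.5 + 17.3)/2 = 47.4°, and the critical height
H_c = (4c'/γ) · sinβ cosφ' / [1 − cos(β − φ')]
    = (4·34.6/17.6) · sin77.5°·cos17.3° / [1 − cos(60.2°)]
    = 7.864 · 0.9763·0.9548 / [1 − 0.4970]
    = 7.864 · 0.9321 / 0.5030
    = 14.57 m

H_c = 14.57 m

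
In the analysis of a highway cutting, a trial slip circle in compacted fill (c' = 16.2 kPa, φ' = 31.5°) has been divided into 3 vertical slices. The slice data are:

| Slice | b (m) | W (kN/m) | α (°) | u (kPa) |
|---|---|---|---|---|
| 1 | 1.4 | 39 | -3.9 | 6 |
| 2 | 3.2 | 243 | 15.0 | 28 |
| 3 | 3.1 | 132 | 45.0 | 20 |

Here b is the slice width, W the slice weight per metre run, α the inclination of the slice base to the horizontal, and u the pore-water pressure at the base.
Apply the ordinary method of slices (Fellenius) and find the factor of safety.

FS = 1.67

Ordinary method of slices: FS = Σ[c'·Δl_i + (W_i cosα_i − u_i·Δl_i)·tanφ'] / Σ W_i sinα_i, with Δl_i = b_i / cosα_i.
Slice 1: Δl = 1.4/cos(-3.9°) = 1.403 m; N'_1 = 39·cos(-3.9°) − 6·1.403 = 30.5; c'Δl = 22.73; W sinα = -2.7
Slice 2: Δl = 3.2/cos15.0° = 3.313 m; N'_2 = 243·cos15.0° − 28·3.313 = 142.0; c'Δl = 53.67; W sinα = 62.9
Slice 3: Δl = 3.1/cos45.0° = 4.384 m; N'_3 = 132·cos45.0° − 20·4.384 = 5.7; c'Δl = 71.02; W sinα = 93.3
Σc'Δl = 147.4 kN/m; ΣN' = 178.1 kN/m; ΣW sinα = 153.6 kN/m
Resisting = 147.4 + 178.1·tan31.5° = 147.4 + 109.1 = 256.6 kN/m
FS = 256.6 / 153.6 = 1.671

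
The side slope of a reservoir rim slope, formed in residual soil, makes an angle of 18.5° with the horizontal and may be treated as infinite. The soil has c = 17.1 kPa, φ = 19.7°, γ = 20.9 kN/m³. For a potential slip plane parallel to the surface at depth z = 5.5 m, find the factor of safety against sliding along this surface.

For an infinite slope with a slip plane parallel to the surface (no pore pressure): FS = [c + γz cos²β tanφ] / [γz sinβ cosβ].
γz = 20.9·5.5 = 114.95 kN/m²
Numerator = 17.1 + 114.95·cos²18.5°·tan19.7° = 17.1 + 114.95·0.8993·0.3581 = 54.114 kPa
Denominator = 114.95·sin18.5°·cos18.5° = 114.95·0.3173·0.9483 = 34.589 kPa
FS = 54.114 / 34.589 = 1.564

FS = 1.56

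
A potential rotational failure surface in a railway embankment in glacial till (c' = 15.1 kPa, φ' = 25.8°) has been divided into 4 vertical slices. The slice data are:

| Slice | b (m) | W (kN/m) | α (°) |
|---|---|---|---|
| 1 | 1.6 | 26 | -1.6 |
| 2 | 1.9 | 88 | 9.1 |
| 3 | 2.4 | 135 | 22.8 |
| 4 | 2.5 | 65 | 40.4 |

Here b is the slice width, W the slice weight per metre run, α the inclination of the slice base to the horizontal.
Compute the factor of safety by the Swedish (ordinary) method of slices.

Ordinary method of slices: FS = Σ[c'·Δl_i + (W_i cosα_i)·tanφ'] / Σ W_i sinα_i, with Δl_i = b_i / cosα_i.
Slice 1: Δl = 1.6/cos(-1.6°) = 1.601 m; N'_1 = 26·cos(-1.6°) = 26.0; c'Δl = 24.17; W sinα = -0.7
Slice 2: Δl = 1.9/cos9.1° = 1.924 m; N'_2 = 88·cos9.1° = 86.9; c'Δl = 29.06; W sinα = 13.9
Slice 3: Δl = 2.4/cos22.8° = 2.603 m; N'_3 = 135·cos22.8° = 124.5; c'Δl = 39.31; W sinα = 52.3
Slice 4: Δl = 2.5/cos40.4° = 3.283 m; N'_4 = 65·cos40.4° = 49.5; c'Δl = 49.57; W sinα = 42.1
Σc'Δl = 142.1 kN/m; ΣN' = 286.8 kN/m; ΣW sinα = 107.6 kN/m
Resisting = 142.1 + 286.8·tan25.8° = 142.1 + 138.7 = 280.8 kN/m
FS = 280.8 / 107.6 = 2.609

FS = 2.61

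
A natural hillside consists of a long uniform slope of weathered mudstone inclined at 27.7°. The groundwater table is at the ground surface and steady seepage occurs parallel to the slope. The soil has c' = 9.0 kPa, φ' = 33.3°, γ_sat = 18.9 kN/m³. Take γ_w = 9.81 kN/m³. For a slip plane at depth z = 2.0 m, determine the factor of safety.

FS = 1.18

With seepage parallel to the slope and the water table at the surface, the effective normal stress on the slip plane uses the buoyant unit weight γ' = γ_sat − γ_w while the driving shear stress uses γ_sat:
FS = [c' + γ' z cos²β tanφ'] / [γ_sat z sinβ cosβ]
γ' = 18.9 − 9.81 = 9.09 kN/m³
Numerator = 9.0 + 9.09·2.0·cos²27.7°·tan33.3° = 9.0 + 9.09·2.0·0.7839·0.6569 = 18.362 kPa
Denominator = 18.9·2.0·sin27.7°·cos27.7° = 18.9·2.0·0.4648·0.8854 = 15.557 kPa
FS = 18.362 / 15.557 = 1.180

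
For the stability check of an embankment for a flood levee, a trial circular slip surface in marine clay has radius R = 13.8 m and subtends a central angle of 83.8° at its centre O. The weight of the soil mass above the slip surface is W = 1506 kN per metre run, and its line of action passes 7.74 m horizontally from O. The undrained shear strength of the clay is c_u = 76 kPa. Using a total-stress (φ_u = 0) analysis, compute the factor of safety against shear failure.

FS = 1.82

Taking moments about the centre O, the resisting moment is provided by the undrained shear strength acting along the arc:
Arc length L_a = R·θ = 13.8·(83.8°·π/180) = 13.8·1.4626 = 20.18 m
M_R = c_u·L_a·R = 76·20.18·13.8 = 21168.6 kN·m/m
M_D = W·d = 1506·7.74 = 11656.4 kN·m/m
FS = M_R / M_D = 21168.6 / 11656.4 = 1.816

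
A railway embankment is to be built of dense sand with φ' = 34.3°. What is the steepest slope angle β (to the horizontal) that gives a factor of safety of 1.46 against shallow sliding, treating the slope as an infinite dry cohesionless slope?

β = 25.0°

For an infinite dry cohesionless slope FS = tanφ'/tanβ, so tanβ = tanφ' / FS.
tanβ = tan34.3° / 1.46 = 0.6822 / 1.46 = 0.4672
β = arctan(0.4672) = 25.04°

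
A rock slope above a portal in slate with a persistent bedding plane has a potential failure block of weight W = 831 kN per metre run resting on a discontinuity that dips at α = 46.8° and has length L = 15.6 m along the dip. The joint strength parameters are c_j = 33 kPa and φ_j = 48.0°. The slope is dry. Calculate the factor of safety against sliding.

FS = 1.89

Resolving the block weight along and normal to the plane and applying the Mohr–Coulomb strength on the joint:
N' = W cosα = 831·cos46.8° = 568.9 kN/m
Driving force T = W sinα = 831·sin46.8° = 605.8 kN/m
Resisting force R = c_j·L + N'·tanφ_j = 33·15.6 + 568.9·tan48.0° = 514.8 + 631.8 = 1146.6 kN/m
FS = R / T = 1146.6 / 605.8 = 1.893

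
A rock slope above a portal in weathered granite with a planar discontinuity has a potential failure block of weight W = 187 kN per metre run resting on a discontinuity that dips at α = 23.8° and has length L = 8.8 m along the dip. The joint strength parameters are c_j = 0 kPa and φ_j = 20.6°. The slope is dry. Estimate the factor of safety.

FS = 0.85

Resolving the block weight along and normal to the plane and applying the Mohr–Coulomb strength on the joint:
N' = W cosα = 187·cos23.8° = 171.1 kN/m
Driving force T = W sinα = 187·sin23.8° = 75.5 kN/m
Resisting force R = c_j·L + N'·tanφ_j = 0·8.8 + 171.1·tan20.6° = 0.0 + 64.3 = 64.3 kN/m
FS = R / T = 64.3 / 75.5 = 0.852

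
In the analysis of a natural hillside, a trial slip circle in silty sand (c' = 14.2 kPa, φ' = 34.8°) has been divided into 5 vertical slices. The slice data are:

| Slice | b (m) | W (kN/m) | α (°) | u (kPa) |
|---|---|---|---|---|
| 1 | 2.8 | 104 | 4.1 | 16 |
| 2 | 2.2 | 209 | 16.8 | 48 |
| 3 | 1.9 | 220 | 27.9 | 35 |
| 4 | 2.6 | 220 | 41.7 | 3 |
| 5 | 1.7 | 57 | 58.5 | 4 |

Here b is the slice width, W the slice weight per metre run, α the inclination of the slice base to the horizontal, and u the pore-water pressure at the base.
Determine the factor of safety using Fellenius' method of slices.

FS = 1.38

Ordinary method of slices: FS = Σ[c'·Δl_i + (W_i cosα_i − u_i·Δl_i)·tanφ'] / Σ W_i sinα_i, with Δl_i = b_i / cosα_i.
Slice 1: Δl = 2.8/cos4.1° = 2.807 m; N'_1 = 104·cos4.1° − 16·2.807 = 58.8; c'Δl = 39.86; W sinα = 7.4
Slice 2: Δl = 2.2/cos16.8° = 2.298 m; N'_2 = 209·cos16.8° − 48·2.298 = 89.8; c'Δl = 32.63; W sinα = 60.4
Slice 3: Δl = 1.9/cos27.9° = 2.150 m; N'_3 = 220·cos27.9° − 35·2.150 = 119.2; c'Δl = 30.53; W sinα = 102.9
Slice 4: Δl = 2.6/cos41.7° = 3.482 m; N'_4 = 220·cos41.7° − 3·3.482 = 153.8; c'Δl = 49.45; W sinα = 146.4
Slice 5: Δl = 1.7/cos58.5° = 3.254 m; N'_5 = 57·cos58.5° − 4·3.254 = 16.8; c'Δl = 46.20; W sinα = 48.6
Σc'Δl = 198.7 kN/m; ΣN' = 438.4 kN/m; ΣW sinα = 365.7 kN/m
Resisting = 198.7 + 438.4·tan34.8° = 198.7 + 304.7 = 503.3 kN/m
FS = 503.3 / 365.7 = 1.376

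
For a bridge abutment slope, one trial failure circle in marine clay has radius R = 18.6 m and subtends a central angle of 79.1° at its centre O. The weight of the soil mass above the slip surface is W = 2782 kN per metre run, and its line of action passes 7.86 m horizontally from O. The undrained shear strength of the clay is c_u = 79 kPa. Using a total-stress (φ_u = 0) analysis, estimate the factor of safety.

Taking moments about the centre O, the resisting moment is provided by the undrained shear strength acting along the arc:
Arc length L_a = R·θ = 18.6·(79.1°·π/180) = 18.6·1.3806 = 25.68 m
M_R = c_u·L_a·R = 79·25.68·18.6 = 37731.7 kN·m/m
M_D = W·d = 2782·7.86 = 21866.5 kN·m/m
FS = M_R / M_D = 37731.7 / 21866.5 = 1.726

FS = 1.73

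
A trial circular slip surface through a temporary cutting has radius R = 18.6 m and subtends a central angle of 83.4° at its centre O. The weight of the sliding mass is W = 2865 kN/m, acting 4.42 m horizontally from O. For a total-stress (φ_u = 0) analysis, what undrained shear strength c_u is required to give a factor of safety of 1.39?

FS = c_u·L_a·R / (W·d), so c_u = FS·W·d / (L_a·R).
Arc length L_a = R·θ = 18.6·(83.4°·π/180) = 18.6·1.4556 = 27.07 m
c_u = 1.39·2865·4.42 / (27.07·18.6) = 17602.0 / 503.58 = 34.95 kPa

c_u = 35.0 kPa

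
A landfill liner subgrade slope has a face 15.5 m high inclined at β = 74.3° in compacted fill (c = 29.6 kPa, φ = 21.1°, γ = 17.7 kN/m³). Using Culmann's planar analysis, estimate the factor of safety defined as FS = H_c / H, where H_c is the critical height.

FS = 0.97

H_c = (4c/γ) · sinβ cosφ / [1 − cos(β − φ)]
    = (4·29.6/17.7) · sin74.3°·cos21.1° / [1 − cos53.2°]
    = 6.689 · 0.8981 / 0.4010 = 14.98 m
FS = H_c / H = 14.98 / 15.5 = 0.967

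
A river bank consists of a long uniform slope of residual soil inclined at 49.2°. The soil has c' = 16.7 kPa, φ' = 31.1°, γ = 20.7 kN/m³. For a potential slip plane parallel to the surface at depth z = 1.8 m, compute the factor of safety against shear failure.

For an infinite slope with a slip plane parallel to the surface (no pore pressure): FS = [c' + γz cos²β tanφ'] / [γz sinβ cosβ].
γz = 20.7·1.8 = 37.26 kN/m²
Numerator = 16.7 + 37.26·cos²49.2°·tan31.1° = 16.7 + 37.26·0.4270·0.6032 = 26.297 kPa
Denominator = 37.26·sin49.2°·cos49.2° = 37.26·0.7570·0.6534 = 18.430 kPa
FS = 26.297 / 18.430 = 1.427

FS = 1.43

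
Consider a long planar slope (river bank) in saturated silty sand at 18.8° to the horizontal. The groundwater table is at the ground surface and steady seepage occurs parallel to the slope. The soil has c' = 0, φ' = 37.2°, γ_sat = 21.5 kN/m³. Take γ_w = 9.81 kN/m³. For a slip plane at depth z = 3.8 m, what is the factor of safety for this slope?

With seepage parallel to the slope and the water table at the surface, the effective normal stress on the slip plane uses the buoyant unit weight γ' = γ_sat − γ_w while the driving shear stress uses γ_sat:
FS = [c' + γ' z cos²β tanφ'] / [γ_sat z sinβ cosβ]
(For c' = 0 this reduces to FS = (γ'/γ_sat)·tanφ'/tanβ.)
γ' = 21.5 − 9.81 = 11.69 kN/m³
Numerator = 0.0 + 11.69·3.8·cos²18.8°·tan37.2° = 0.0 + 11.69·3.8·0.8961·0.7590 = 30.216 kPa
Denominator = 21.5·3.8·sin18.8°·cos18.8° = 21.5·3.8·0.3223·0.9466 = 24.924 kPa
FS = 30.216 / 24.924 = 1.212

FS = 1.21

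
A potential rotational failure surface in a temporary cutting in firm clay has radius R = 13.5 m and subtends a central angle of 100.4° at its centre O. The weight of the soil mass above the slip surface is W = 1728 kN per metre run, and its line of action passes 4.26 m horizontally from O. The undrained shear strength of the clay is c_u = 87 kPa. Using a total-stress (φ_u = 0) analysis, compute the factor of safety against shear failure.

FS = 3.77

Taking moments about the centre O, the resisting moment is provided by the undrained shear strength acting along the arc:
Arc length L_a = R·θ = 13.5·(100.4°·π/180) = 13.5·1.7523 = 23.66 m
M_R = c_u·L_a·R = 87·23.66·13.5 = 27784.2 kN·m/m
M_D = W·d = 1728·4.26 = 7361.3 kN·m/m
FS = M_R / M_D = 27784.2 / 7361.3 = 3.774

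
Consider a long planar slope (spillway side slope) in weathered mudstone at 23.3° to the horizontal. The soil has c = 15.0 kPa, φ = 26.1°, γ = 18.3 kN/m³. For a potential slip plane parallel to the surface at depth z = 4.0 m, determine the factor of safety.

FS = 1.70

For an infinite slope with a slip plane parallel to the surface (no pore pressure): FS = [c + γz cos²β tanφ] / [γz sinβ cosβ].
γz = 18.3·4.0 = 73.20 kN/m²
Numerator = 15.0 + 73.20·cos²23.3°·tan26.1° = 15.0 + 73.20·0.8435·0.4899 = 45.250 kPa
Denominator = 73.20·sin23.3°·cos23.3° = 73.20·0.3955·0.9184 = 26.593 kPa
FS = 45.250 / 26.593 = 1.702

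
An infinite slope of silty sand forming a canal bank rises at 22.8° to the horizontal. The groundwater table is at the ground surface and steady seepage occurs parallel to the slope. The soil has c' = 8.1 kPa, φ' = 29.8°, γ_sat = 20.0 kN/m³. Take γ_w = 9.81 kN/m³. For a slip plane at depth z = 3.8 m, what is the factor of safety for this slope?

With seepage parallel to the slope and the water table at the surface, the effective normal stress on the slip plane uses the buoyant unit weight γ' = γ_sat − γ_w while the driving shear stress uses γ_sat:
FS = [c' + γ' z cos²β tanφ'] / [γ_sat z sinβ cosβ]
γ' = 20.0 − 9.81 = 10.19 kN/m³
Numerator = 8.1 + 10.19·3.8·cos²22.8°·tan29.8° = 8.1 + 10.19·3.8·0.8498·0.5727 = 26.946 kPa
Denominator = 20.0·3.8·sin22.8°·cos22.8° = 20.0·3.8·0.3875·0.9219 = 27.150 kPa
FS = 26.946 / 27.150 = 0.992

FS = 0.99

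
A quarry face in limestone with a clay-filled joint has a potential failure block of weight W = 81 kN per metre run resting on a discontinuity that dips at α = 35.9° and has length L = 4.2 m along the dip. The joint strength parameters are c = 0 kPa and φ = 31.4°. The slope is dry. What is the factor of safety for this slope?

Resolving the block weight along and normal to the plane and applying the Mohr–Coulomb strength on the joint:
N' = W cosα = 81·cos35.9° = 65.6 kN/m
Driving force T = W sinα = 81·sin35.9° = 47.5 kN/m
Resisting force R = c·L + N'·tanφ = 0·4.2 + 65.6·tan31.4° = 0.0 + 40.1 = 40.1 kN/m
FS = R / T = 40.1 / 47.5 = 0.843

FS = 0.84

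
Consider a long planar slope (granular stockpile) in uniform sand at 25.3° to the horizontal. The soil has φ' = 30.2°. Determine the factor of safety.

FS = 1.23

For a dry cohesionless infinite slope the factor of safety is FS = tanφ' / tanβ.
FS = tan30.2° / tan25.3° = 0.5820 / 0.4727 = 1.231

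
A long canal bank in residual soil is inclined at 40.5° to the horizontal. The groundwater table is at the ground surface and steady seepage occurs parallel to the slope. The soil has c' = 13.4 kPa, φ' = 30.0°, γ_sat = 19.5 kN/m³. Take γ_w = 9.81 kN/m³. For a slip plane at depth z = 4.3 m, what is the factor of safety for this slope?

With seepage parallel to the slope and the water table at the surface, the effective normal stress on the slip plane uses the buoyant unit weight γ' = γ_sat − γ_w while the driving shear stress uses γ_sat:
FS = [c' + γ' z cos²β tanφ'] / [γ_sat z sinβ cosβ]
γ' = 19.5 − 9.81 = 9.69 kN/m³
Numerator = 13.4 + 9.69·4.3·cos²40.5°·tan30.0° = 13.4 + 9.69·4.3·0.5782·0.5774 = 27.310 kPa
Denominator = 19.5·4.3·sin40.5°·cos40.5° = 19.5·4.3·0.6494·0.7604 = 41.409 kPa
FS = 27.310 / 41.409 = 0.660

FS = 0.66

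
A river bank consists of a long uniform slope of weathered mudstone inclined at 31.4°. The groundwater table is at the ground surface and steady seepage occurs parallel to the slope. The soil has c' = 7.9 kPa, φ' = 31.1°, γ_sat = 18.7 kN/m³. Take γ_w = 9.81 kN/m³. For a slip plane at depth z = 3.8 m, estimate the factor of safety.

FS = 0.72

With seepage parallel to the slope and the water table at the surface, the effective normal stress on the slip plane uses the buoyant unit weight γ' = γ_sat − γ_w while the driving shear stress uses γ_sat:
FS = [c' + γ' z cos²β tanφ'] / [γ_sat z sinβ cosβ]
γ' = 18.7 − 9.81 = 8.89 kN/m³
Numerator = 7.9 + 8.89·3.8·cos²31.4°·tan31.1° = 7.9 + 8.89·3.8·0.7285·0.6032 = 22.747 kPa
Denominator = 18.7·3.8·sin31.4°·cos31.4° = 18.7·3.8·0.5210·0.8536 = 31.601 kPa
FS = 22.747 / 31.601 = 0.720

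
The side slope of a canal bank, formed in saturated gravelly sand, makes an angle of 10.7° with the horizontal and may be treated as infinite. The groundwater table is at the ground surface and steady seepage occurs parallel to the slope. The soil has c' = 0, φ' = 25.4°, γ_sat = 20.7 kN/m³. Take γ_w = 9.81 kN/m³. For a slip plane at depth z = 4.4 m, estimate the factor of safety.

With seepage parallel to the slope and the water table at the surface, the effective normal stress on the slip plane uses the buoyant unit weight γ' = γ_sat − γ_w while the driving shear stress uses γ_sat:
FS = [c' + γ' z cos²β tanφ'] / [γ_sat z sinβ cosβ]
(For c' = 0 this reduces to FS = (γ'/γ_sat)·tanφ'/tanβ.)
γ' = 20.7 − 9.81 = 10.89 kN/m³
Numerator = 0.0 + 10.89·4.4·cos²10.7°·tan25.4° = 0.0 + 10.89·4.4·0.9655·0.4748 = 21.968 kPa
Denominator = 20.7·4.4·sin10.7°·cos10.7° = 20.7·4.4·0.1857·0.9826 = 16.616 kPa
FS = 21.968 / 16.616 = 1.322

FS = 1.32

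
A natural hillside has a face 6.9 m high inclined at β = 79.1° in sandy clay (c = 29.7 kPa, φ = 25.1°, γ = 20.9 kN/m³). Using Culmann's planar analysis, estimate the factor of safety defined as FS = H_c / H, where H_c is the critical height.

H_c = (4c/γ) · sinβ cosφ / [1 − cos(β − φ)]
    = (4·29.7/20.9) · sin79.1°·cos25.1° / [1 − cos54.0°]
    = 5.684 · 0.8892 / 0.4122 = 12.26 m
FS = H_c / H = 12.26 / 6.9 = 1.777

FS = 1.78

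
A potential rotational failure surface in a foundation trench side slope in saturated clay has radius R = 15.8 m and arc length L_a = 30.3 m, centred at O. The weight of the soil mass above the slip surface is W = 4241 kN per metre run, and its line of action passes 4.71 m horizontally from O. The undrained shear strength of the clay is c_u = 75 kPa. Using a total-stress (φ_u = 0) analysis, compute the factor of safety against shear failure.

Taking moments about the centre O, the resisting moment is provided by the undrained shear strength acting along the arc:
M_R = c_u·L_a·R = 75·30.30·15.8 = 35905.5 kN·m/m
M_D = W·d = 4241·4.71 = 19975.1 kN·m/m
FS = M_R / M_D = 35905.5 / 19975.1 = 1.798

FS = 1.80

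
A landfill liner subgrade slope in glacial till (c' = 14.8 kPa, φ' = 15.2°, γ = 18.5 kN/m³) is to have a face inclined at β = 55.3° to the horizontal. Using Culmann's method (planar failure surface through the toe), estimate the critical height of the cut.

H_c = 10.80 m

Culmann's analysis gives the critical failure plane at α_cr = (β + φ')/2 = (55.3 + 15.2)/2 = 35.2°, and the critical height
H_c = (4c'/γ) · sinβ cosφ' / [1 − cos(β − φ')]
    = (4·14.8/18.5) · sin55.3°·cos15.2° / [1 − cos(40.1°)]
    = 3.200 · 0.8221·0.9650 / [1 − 0.7649]
    = 3.200 · 0.7934 / 0.2351
    = 10.80 m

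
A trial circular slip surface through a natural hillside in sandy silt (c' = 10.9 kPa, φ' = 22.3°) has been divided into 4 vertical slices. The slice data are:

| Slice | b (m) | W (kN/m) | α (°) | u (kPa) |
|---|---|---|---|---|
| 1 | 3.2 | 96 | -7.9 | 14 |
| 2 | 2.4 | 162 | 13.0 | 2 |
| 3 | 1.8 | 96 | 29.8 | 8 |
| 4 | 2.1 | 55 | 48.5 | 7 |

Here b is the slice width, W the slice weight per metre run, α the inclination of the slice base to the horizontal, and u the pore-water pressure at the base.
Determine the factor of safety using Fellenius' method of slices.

FS = 2.10

Ordinary method of slices: FS = Σ[c'·Δl_i + (W_i cosα_i − u_i·Δl_i)·tanφ'] / Σ W_i sinα_i, with Δl_i = b_i / cosα_i.
Slice 1: Δl = 3.2/cos(-7.9°) = 3.231 m; N'_1 = 96·cos(-7.9°) − 14·3.231 = 49.9; c'Δl = 35.21; W sinα = -13.2
Slice 2: Δl = 2.4/cos13.0° = 2.463 m; N'_2 = 162·cos13.0° − 2·2.463 = 152.9; c'Δl = 26.85; W sinα = 36.4
Slice 3: Δl = 1.8/cos29.8° = 2.074 m; N'_3 = 96·cos29.8° − 8·2.074 = 66.7; c'Δl = 22.61; W sinα = 47.7
Slice 4: Δl = 2.1/cos48.5° = 3.169 m; N'_4 = 55·cos48.5° − 7·3.169 = 14.3; c'Δl = 34.54; W sinα = 41.2
Σc'Δl = 119.2 kN/m; ΣN' = 283.8 kN/m; ΣW sinα = 112.1 kN/m
Resisting = 119.2 + 283.8·tan22.3° = 119.2 + 116.4 = 235.6 kN/m
FS = 235.6 / 112.1 = 2.101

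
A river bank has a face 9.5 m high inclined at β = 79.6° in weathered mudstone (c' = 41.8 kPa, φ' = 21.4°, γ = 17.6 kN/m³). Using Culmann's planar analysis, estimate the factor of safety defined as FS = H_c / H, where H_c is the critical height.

H_c = (4c'/γ) · sinβ cosφ' / [1 − cos(β − φ')]
    = (4·41.8/17.6) · sin79.6°·cos21.4° / [1 − cos58.2°]
    = 9.500 · 0.9158 / 0.4730 = 18.39 m
FS = H_c / H = 18.39 / 9.5 = 1.936

FS = 1.94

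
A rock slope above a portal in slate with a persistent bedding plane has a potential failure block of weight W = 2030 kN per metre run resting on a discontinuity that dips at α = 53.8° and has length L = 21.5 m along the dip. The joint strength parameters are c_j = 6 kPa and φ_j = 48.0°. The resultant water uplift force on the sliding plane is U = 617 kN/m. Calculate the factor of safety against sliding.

FS = 0.47

Resolving the block weight along and normal to the plane and applying the Mohr–Coulomb strength on the joint:
N' = W cosα − U = 2030·cos53.8° − 617 = 581.9 kN/m
Driving force T = W sinα = 2030·sin53.8° = 1638.1 kN/m
Resisting force R = c_j·L + N'·tanφ_j = 6·21.5 + 581.9·tan48.0° = 129.0 + 646.3 = 775.3 kN/m
FS = R / T = 775.3 / 1638.1 = 0.473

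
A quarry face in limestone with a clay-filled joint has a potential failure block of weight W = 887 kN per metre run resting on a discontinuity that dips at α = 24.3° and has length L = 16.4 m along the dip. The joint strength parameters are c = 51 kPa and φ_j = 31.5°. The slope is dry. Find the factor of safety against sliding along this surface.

FS = 3.65

Resolving the block weight along and normal to the plane and applying the Mohr–Coulomb strength on the joint:
N' = W cosα = 887·cos24.3° = 808.4 kN/m
Driving force T = W sinα = 887·sin24.3° = 365.0 kN/m
Resisting force R = c·L + N'·tanφ_j = 51·16.4 + 808.4·tan31.5° = 836.4 + 495.4 = 1331.8 kN/m
FS = R / T = 1331.8 / 365.0 = 3.649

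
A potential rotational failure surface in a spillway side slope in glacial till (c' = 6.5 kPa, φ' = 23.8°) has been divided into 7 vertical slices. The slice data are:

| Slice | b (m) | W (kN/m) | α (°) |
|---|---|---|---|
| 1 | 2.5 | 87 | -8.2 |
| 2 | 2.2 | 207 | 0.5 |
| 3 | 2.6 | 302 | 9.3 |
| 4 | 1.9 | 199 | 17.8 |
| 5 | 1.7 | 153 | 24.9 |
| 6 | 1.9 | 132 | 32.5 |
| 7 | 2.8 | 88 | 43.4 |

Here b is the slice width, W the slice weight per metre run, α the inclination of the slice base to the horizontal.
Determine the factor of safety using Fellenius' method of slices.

Ordinary method of slices: FS = Σ[c'·Δl_i + (W_i cosα_i)·tanφ'] / Σ W_i sinα_i, with Δl_i = b_i / cosα_i.
Slice 1: Δl = 2.5/cos(-8.2°) = 2.526 m; N'_1 = 87·cos(-8.2°) = 86.1; c'Δl = 16.42; W sinα = -12.4
Slice 2: Δl = 2.2/cos0.5° = 2.200 m; N'_2 = 207·cos0.5° = 207.0; c'Δl = 14.30; W sinα = 1.8
Slice 3: Δl = 2.6/cos9.3° = 2.635 m; N'_3 = 302·cos9.3° = 298.0; c'Δl = 17.13; W sinα = 48.8
Slice 4: Δl = 1.9/cos17.8° = 1.996 m; N'_4 = 199·cos17.8° = 189.5; c'Δl = 12.97; W sinα = 60.8
Slice 5: Δl = 1.7/cos24.9° = 1.874 m; N'_5 = 153·cos24.9° = 138.8; c'Δl = 12.18; W sinα = 64.4
Slice 6: Δl = 1.9/cos32.5° = 2.253 m; N'_6 = 132·cos32.5° = 111.3; c'Δl = 14.64; W sinα = 70.9
Slice 7: Δl = 2.8/cos43.4° = 3.854 m; N'_7 = 88·cos43.4° = 63.9; c'Δl = 25.05; W sinα = 60.5
Σc'Δl = 112.7 kN/m; ΣN' = 1094.7 kN/m; ΣW sinα = 294.8 kN/m
Resisting = 112.7 + 1094.7·tan23.8° = 112.7 + 482.8 = 595.5 kN/m
FS = 595.5 / 294.8 = 2.020

FS = 2.02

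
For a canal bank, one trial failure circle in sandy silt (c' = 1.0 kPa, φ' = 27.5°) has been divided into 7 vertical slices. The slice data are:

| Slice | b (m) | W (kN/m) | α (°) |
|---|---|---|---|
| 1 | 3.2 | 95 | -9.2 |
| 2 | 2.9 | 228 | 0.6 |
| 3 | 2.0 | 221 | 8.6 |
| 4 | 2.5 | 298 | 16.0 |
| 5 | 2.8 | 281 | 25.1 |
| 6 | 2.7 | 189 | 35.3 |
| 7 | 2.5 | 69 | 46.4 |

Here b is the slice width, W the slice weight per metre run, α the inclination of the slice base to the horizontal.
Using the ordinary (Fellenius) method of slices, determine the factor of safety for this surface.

FS = 1.81

Ordinary method of slices: FS = Σ[c'·Δl_i + (W_i cosα_i)·tanφ'] / Σ W_i sinα_i, with Δl_i = b_i / cosα_i.
Slice 1: Δl = 3.2/cos(-9.2°) = 3.242 m; N'_1 = 95·cos(-9.2°) = 93.8; c'Δl = 3.24; W sinα = -15.2
Slice 2: Δl = 2.9/cos0.6° = 2.900 m; N'_2 = 228·cos0.6° = 228.0; c'Δl = 2.90; W sinα = 2.4
Slice 3: Δl = 2.0/cos8.6° = 2.023 m; N'_3 = 221·cos8.6° = 218.5; c'Δl = 2.02; W sinα = 33.0
Slice 4: Δl = 2.5/cos16.0° = 2.601 m; N'_4 = 298·cos16.0° = 286.5; c'Δl = 2.60; W sinα = 82.1
Slice 5: Δl = 2.8/cos25.1° = 3.092 m; N'_5 = 281·cos25.1° = 254.5; c'Δl = 3.09; W sinα = 119.2
Slice 6: Δl = 2.7/cos35.3° = 3.308 m; N'_6 = 189·cos35.3° = 154.3; c'Δl = 3.31; W sinα = 109.2
Slice 7: Δl = 2.5/cos46.4° = 3.625 m; N'_7 = 69·cos46.4° = 47.6; c'Δl = 3.63; W sinα = 50.0
Σc'Δl = 20.8 kN/m; ΣN' = 1283.0 kN/m; ΣW sinα = 380.8 kN/m
Resisting = 20.8 + 1283.0·tan27.5° = 20.8 + 667.9 = 688.7 kN/m
FS = 688.7 / 380.8 = 1.809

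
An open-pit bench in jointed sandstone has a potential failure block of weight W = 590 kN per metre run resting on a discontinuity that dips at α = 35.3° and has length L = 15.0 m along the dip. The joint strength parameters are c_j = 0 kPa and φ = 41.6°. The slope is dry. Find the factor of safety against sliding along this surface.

FS = 1.25

Resolving the block weight along and normal to the plane and applying the Mohr–Coulomb strength on the joint:
N' = W cosα = 590·cos35.3° = 481.5 kN/m
Driving force T = W sinα = 590·sin35.3° = 340.9 kN/m
Resisting force R = c_j·L + N'·tanφ = 0·15.0 + 481.5·tan41.6° = 0.0 + 427.5 = 427.5 kN/m
FS = R / T = 427.5 / 340.9 = 1.254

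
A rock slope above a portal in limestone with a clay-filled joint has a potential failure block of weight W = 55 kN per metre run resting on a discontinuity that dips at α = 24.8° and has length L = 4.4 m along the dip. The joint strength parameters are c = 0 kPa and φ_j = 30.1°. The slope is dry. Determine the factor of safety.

Resolving the block weight along and normal to the plane and applying the Mohr–Coulomb strength on the joint:
N' = W cosα = 55·cos24.8° = 49.9 kN/m
Driving force T = W sinα = 55·sin24.8° = 23.1 kN/m
Resisting force R = c·L + N'·tanφ_j = 0·4.4 + 49.9·tan30.1° = 0.0 + 28.9 = 28.9 kN/m
FS = R / T = 28.9 / 23.1 = 1.255

FS = 1.25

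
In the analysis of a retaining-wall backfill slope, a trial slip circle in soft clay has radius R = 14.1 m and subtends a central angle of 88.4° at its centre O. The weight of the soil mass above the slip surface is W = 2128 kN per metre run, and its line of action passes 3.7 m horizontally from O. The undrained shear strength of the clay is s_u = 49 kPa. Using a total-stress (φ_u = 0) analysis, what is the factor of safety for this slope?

Taking moments about the centre O, the resisting moment is provided by the undrained shear strength acting along the arc:
Arc length L_a = R·θ = 14.1·(88.4°·π/180) = 14.1·1.5429 = 21.75 m
M_R = s_u·L_a·R = 49·21.75·14.1 = 15030.2 kN·m/m
M_D = W·d = 2128·3.7 = 7873.6 kN·m/m
FS = M_R / M_D = 15030.2 / 7873.6 = 1.909

FS = 1.91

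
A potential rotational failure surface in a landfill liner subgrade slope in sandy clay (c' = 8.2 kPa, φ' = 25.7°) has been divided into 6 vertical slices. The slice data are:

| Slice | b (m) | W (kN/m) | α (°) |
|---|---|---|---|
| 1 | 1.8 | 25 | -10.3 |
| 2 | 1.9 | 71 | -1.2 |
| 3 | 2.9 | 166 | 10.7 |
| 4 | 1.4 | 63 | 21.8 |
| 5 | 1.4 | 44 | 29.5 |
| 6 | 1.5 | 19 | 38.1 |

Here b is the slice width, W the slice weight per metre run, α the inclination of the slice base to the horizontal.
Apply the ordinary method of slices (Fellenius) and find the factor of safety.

FS = 3.36

Ordinary method of slices: FS = Σ[c'·Δl_i + (W_i cosα_i)·tanφ'] / Σ W_i sinα_i, with Δl_i = b_i / cosα_i.
Slice 1: Δl = 1.8/cos(-10.3°) = 1.829 m; N'_1 = 25·cos(-10.3°) = 24.6; c'Δl = 15.00; W sinα = -4.5
Slice 2: Δl = 1.9/cos(-1.2°) = 1.900 m; N'_2 = 71·cos(-1.2°) = 71.0; c'Δl = 15.58; W sinα = -1.5
Slice 3: Δl = 2.9/cos10.7° = 2.951 m; N'_3 = 166·cos10.7° = 163.1; c'Δl = 24.20; W sinα = 30.8
Slice 4: Δl = 1.4/cos21.8° = 1.508 m; N'_4 = 63·cos21.8° = 58.5; c'Δl = 12.36; W sinα = 23.4
Slice 5: Δl = 1.4/cos29.5° = 1.609 m; N'_5 = 44·cos29.5° = 38.3; c'Δl = 13.19; W sinα = 21.7
Slice 6: Δl = 1.5/cos38.1° = 1.906 m; N'_6 = 19·cos38.1° = 15.0; c'Δl = 15.63; W sinα = 11.7
Σc'Δl = 96.0 kN/m; ΣN' = 370.4 kN/m; ΣW sinα = 81.7 kN/m
Resisting = 96.0 + 370.4·tan25.7° = 96.0 + 178.3 = 274.2 kN/m
FS = 274.2 / 81.7 = 3.359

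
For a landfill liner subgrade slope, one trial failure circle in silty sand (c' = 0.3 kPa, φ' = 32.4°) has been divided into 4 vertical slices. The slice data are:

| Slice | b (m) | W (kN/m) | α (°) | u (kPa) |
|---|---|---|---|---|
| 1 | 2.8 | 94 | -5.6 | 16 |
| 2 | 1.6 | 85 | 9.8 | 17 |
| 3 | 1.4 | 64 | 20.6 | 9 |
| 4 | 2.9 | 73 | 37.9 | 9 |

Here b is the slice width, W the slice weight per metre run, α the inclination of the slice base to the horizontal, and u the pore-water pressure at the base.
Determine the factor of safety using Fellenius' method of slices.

Ordinary method of slices: FS = Σ[c'·Δl_i + (W_i cosα_i − u_i·Δl_i)·tanφ'] / Σ W_i sinα_i, with Δl_i = b_i / cosα_i.
Slice 1: Δl = 2.8/cos(-5.6°) = 2.813 m; N'_1 = 94·cos(-5.6°) − 16·2.813 = 48.5; c'Δl = 0.84; W sinα = -9.2
Slice 2: Δl = 1.6/cos9.8° = 1.624 m; N'_2 = 85·cos9.8° − 17·1.624 = 56.2; c'Δl = 0.49; W sinα = 14.5
Slice 3: Δl = 1.4/cos20.6° = 1.496 m; N'_3 = 64·cos20.6° − 9·1.496 = 46.4; c'Δl = 0.45; W sinα = 22.5
Slice 4: Δl = 2.9/cos37.9° = 3.675 m; N'_4 = 73·cos37.9° − 9·3.675 = 24.5; c'Δl = 1.10; W sinα = 44.8
Σc'Δl = 2.9 kN/m; ΣN' = 175.7 kN/m; ΣW sinα = 72.7 kN/m
Resisting = 2.9 + 175.7·tan32.4° = 2.9 + 111.5 = 114.4 kN/m
FS = 114.4 / 72.7 = 1.574

FS = 1.57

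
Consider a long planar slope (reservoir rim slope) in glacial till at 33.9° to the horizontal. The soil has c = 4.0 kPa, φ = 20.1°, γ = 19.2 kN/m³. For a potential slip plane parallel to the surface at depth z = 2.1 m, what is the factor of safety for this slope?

FS = 0.76

For an infinite slope with a slip plane parallel to the surface (no pore pressure): FS = [c + γz cos²β tanφ] / [γz sinβ cosβ].
γz = 19.2·2.1 = 40.32 kN/m²
Numerator = 4.0 + 40.32·cos²33.9°·tan20.1° = 4.0 + 40.32·0.6889·0.3659 = 14.165 kPa
Denominator = 40.32·sin33.9°·cos33.9° = 40.32·0.5577·0.8300 = 18.666 kPa
FS = 14.165 / 18.666 = 0.759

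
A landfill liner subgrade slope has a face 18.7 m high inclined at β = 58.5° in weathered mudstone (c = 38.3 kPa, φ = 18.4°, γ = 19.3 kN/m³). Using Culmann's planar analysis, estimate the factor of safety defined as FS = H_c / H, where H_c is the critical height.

FS = 1.46

H_c = (4c/γ) · sinβ cosφ / [1 − cos(β − φ)]
    = (4·38.3/19.3) · sin58.5°·cos18.4° / [1 − cos40.1°]
    = 7.938 · 0.8090 / 0.2351 = 27.32 m
FS = H_c / H = 27.32 / 18.7 = 1.461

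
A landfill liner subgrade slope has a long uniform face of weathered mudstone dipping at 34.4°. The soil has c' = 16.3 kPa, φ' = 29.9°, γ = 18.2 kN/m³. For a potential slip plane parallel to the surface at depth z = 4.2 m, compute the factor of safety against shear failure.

FS = 1.30

For an infinite slope with a slip plane parallel to the surface (no pore pressure): FS = [c' + γz cos²β tanφ'] / [γz sinβ cosβ].
γz = 18.2·4.2 = 76.44 kN/m²
Numerator = 16.3 + 76.44·cos²34.4°·tan29.9° = 16.3 + 76.44·0.6808·0.5750 = 46.225 kPa
Denominator = 76.44·sin34.4°·cos34.4° = 76.44·0.5650·0.8251 = 35.633 kPa
FS = 46.225 / 35.633 = 1.297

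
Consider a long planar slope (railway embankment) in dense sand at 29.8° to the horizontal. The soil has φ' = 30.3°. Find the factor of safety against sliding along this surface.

FS = 1.02

For a dry cohesionless infinite slope the factor of safety is FS = tanφ' / tanβ.
FS = tan30.3° / tan29.8° = 0.5844 / 0.5727 = 1.020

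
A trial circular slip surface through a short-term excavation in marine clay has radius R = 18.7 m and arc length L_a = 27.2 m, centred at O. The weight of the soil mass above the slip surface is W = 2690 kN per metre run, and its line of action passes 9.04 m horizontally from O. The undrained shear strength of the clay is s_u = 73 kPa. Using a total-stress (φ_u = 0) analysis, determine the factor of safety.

FS = 1.53

Taking moments about the centre O, the resisting moment is provided by the undrained shear strength acting along the arc:
M_R = s_u·L_a·R = 73·27.20·18.7 = 37130.7 kN·m/m
M_D = W·d = 2690·9.04 = 24317.6 kN·m/m
FS = M_R / M_D = 37130.7 / 24317.6 = 1.527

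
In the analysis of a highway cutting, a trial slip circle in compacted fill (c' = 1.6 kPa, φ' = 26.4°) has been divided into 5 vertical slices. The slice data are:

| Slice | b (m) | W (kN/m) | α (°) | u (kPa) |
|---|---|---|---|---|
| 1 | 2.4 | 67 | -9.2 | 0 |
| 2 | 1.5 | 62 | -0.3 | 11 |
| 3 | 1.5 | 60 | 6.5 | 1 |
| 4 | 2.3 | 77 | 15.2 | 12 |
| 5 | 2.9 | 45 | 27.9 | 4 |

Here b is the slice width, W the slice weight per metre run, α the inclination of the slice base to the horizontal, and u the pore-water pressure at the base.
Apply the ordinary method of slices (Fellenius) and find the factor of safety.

Ordinary method of slices: FS = Σ[c'·Δl_i + (W_i cosα_i − u_i·Δl_i)·tanφ'] / Σ W_i sinα_i, with Δl_i = b_i / cosα_i.
Slice 1: Δl = 2.4/cos(-9.2°) = 2.431 m; N'_1 = 67·cos(-9.2°) − 0·2.431 = 66.1; c'Δl = 3.89; W sinα = -10.7
Slice 2: Δl = 1.5/cos(-0.3°) = 1.500 m; N'_2 = 62·cos(-0.3°) − 11·1.500 = 45.5; c'Δl = 2.40; W sinα = -0.3
Slice 3: Δl = 1.5/cos6.5° = 1.510 m; N'_3 = 60·cos6.5° − 1·1.510 = 58.1; c'Δl = 2.42; W sinα = 6.8
Slice 4: Δl = 2.3/cos15.2° = 2.383 m; N'_4 = 77·cos15.2° − 12·2.383 = 45.7; c'Δl = 3.81; W sinα = 20.2
Slice 5: Δl = 2.9/cos27.9° = 3.281 m; N'_5 = 45·cos27.9° − 4·3.281 = 26.6; c'Δl = 5.25; W sinα = 21.1
Σc'Δl = 17.8 kN/m; ΣN' = 242.1 kN/m; ΣW sinα = 37.0 kN/m
Resisting = 17.8 + 242.1·tan26.4° = 17.8 + 120.2 = 137.9 kN/m
FS = 137.9 / 37.0 = 3.728

FS = 3.73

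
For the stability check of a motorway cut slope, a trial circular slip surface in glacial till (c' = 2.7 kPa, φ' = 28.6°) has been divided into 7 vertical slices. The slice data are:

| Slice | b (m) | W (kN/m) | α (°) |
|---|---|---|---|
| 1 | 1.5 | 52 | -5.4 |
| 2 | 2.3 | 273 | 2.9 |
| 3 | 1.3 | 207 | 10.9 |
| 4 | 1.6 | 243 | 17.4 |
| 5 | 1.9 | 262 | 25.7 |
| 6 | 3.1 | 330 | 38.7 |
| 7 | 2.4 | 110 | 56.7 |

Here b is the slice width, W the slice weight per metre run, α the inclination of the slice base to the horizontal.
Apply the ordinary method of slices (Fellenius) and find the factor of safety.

Ordinary method of slices: FS = Σ[c'·Δl_i + (W_i cosα_i)·tanφ'] / Σ W_i sinα_i, with Δl_i = b_i / cosα_i.
Slice 1: Δl = 1.5/cos(-5.4°) = 1.507 m; N'_1 = 52·cos(-5.4°) = 51.8; c'Δl = 4.07; W sinα = -4.9
Slice 2: Δl = 2.3/cos2.9° = 2.303 m; N'_2 = 273·cos2.9° = 272.7; c'Δl = 6.22; W sinα = 13.8
Slice 3: Δl = 1.3/cos10.9° = 1.324 m; N'_3 = 207·cos10.9° = 203.3; c'Δl = 3.57; W sinα = 39.1
Slice 4: Δl = 1.6/cos17.4° = 1.677 m; N'_4 = 243·cos17.4° = 231.9; c'Δl = 4.53; W sinα = 72.7
Slice 5: Δl = 1.9/cos25.7° = 2.109 m; N'_5 = 262·cos25.7° = 236.1; c'Δl = 5.69; W sinα = 113.6
Slice 6: Δl = 3.1/cos38.7° = 3.972 m; N'_6 = 330·cos38.7° = 257.5; c'Δl = 10.72; W sinα = 206.3
Slice 7: Δl = 2.4/cos56.7° = 4.371 m; N'_7 = 110·cos56.7° = 60.4; c'Δl = 11.80; W sinα = 91.9
Σc'Δl = 46.6 kN/m; ΣN' = 1313.6 kN/m; ΣW sinα = 532.6 kN/m
Resisting = 46.6 + 1313.6·tan28.6° = 46.6 + 716.2 = 762.8 kN/m
FS = 762.8 / 532.6 = 1.432

FS = 1.43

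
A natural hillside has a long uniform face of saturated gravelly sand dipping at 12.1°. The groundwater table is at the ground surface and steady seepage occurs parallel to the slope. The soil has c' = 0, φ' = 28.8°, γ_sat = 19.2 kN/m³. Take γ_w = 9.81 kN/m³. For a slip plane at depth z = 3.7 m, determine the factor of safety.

FS = 1.25

With seepage parallel to the slope and the water table at the surface, the effective normal stress on the slip plane uses the buoyant unit weight γ' = γ_sat − γ_w while the driving shear stress uses γ_sat:
FS = [c' + γ' z cos²β tanφ'] / [γ_sat z sinβ cosβ]
(For c' = 0 this reduces to FS = (γ'/γ_sat)·tanφ'/tanβ.)
γ' = 19.2 − 9.81 = 9.39 kN/m³
Numerator = 0.0 + 9.39·3.7·cos²12.1°·tan28.8° = 0.0 + 9.39·3.7·0.9561·0.5498 = 18.261 kPa
Denominator = 19.2·3.7·sin12.1°·cos12.1° = 19.2·3.7·0.2096·0.9778 = 14.560 kPa
FS = 18.261 / 14.560 = 1.254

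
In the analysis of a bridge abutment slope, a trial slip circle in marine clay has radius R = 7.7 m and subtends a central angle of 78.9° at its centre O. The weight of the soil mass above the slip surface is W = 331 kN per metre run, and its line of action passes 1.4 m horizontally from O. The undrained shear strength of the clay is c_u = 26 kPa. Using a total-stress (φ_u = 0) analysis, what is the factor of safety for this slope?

FS = 4.58

Taking moments about the centre O, the resisting moment is provided by the undrained shear strength acting along the arc:
Arc length L_a = R·θ = 7.7·(78.9°·π/180) = 7.7·1.3771 = 10.60 m
M_R = c_u·L_a·R = 26·10.60·7.7 = 2122.8 kN·m/m
M_D = W·d = 331·1.4 = 463.4 kN·m/m
FS = M_R / M_D = 2122.8 / 463.4 = 4.581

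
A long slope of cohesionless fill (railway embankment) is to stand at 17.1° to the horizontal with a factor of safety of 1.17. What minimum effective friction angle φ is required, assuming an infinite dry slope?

φ = 19.8°

FS = tanφ/tanβ ⇒ tanφ = FS · tanβ = 1.17 · tan17.1° = 0.3599
φ = arctan(0.3599) = 19.80°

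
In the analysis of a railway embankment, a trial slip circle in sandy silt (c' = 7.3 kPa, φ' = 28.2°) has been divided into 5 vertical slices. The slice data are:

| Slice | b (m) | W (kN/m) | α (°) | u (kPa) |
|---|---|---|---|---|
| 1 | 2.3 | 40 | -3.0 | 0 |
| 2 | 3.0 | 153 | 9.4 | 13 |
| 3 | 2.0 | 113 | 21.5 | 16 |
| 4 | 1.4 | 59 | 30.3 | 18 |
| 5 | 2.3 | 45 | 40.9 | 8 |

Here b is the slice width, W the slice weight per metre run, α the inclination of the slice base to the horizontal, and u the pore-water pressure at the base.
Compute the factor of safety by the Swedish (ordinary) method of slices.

Ordinary method of slices: FS = Σ[c'·Δl_i + (W_i cosα_i − u_i·Δl_i)·tanφ'] / Σ W_i sinα_i, with Δl_i = b_i / cosα_i.
Slice 1: Δl = 2.3/cos(-3.0°) = 2.303 m; N'_1 = 40·cos(-3.0°) − 0·2.303 = 39.9; c'Δl = 16.81; W sinα = -2.1
Slice 2: Δl = 3.0/cos9.4° = 3.041 m; N'_2 = 153·cos9.4° − 13·3.041 = 111.4; c'Δl = 22.20; W sinα = 25.0
Slice 3: Δl = 2.0/cos21.5° = 2.150 m; N'_3 = 113·cos21.5° − 16·2.150 = 70.7; c'Δl = 15.69; W sinα = 41.4
Slice 4: Δl = 1.4/cos30.3° = 1.622 m; N'_4 = 59·cos30.3° − 18·1.622 = 21.8; c'Δl = 11.84; W sinα = 29.8
Slice 5: Δl = 2.3/cos40.9° = 3.043 m; N'_5 = 45·cos40.9° − 8·3.043 = 9.7; c'Δl = 22.21; W sinα = 29.5
Σc'Δl = 88.8 kN/m; ΣN' = 253.5 kN/m; ΣW sinα = 123.5 kN/m
Resisting = 88.8 + 253.5·tan28.2° = 88.8 + 135.9 = 224.7 kN/m
FS = 224.7 / 123.5 = 1.819

FS = 1.82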